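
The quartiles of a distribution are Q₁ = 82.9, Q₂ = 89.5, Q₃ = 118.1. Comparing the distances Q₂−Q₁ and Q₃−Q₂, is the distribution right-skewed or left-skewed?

Q₂ − Q₁ = 6.6;  Q₃ − Q₂ = 28.6
Q₃ − Q₂ > Q₂ − Q₁ ⇒ the upper half is more spread out ⇒ right-skewed.

right-skewed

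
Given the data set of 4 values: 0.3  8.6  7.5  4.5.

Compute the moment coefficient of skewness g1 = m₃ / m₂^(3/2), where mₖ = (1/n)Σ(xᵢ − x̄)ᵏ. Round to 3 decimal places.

-0.524

x̄ = (0.3 + 8.6 + 7.5 + 4.5) / 4 = 5.2250
deviations (xᵢ − x̄): -4.9250, 3.3750, 2.2750, -0.7250
Σ(xᵢ − x̄)² = 41.3475 ⇒ m₂ = 41.3475/4 = 10.33687
Σ(xᵢ − x̄)³ = -69.6221 ⇒ m₃ = -69.6221/4 = -17.40553
m₂^(3/2) = 10.33687^(1.5) = 33.23410
g1 = m₃ / m₂^(3/2) = -17.40553 / 33.23410 ≈ -0.524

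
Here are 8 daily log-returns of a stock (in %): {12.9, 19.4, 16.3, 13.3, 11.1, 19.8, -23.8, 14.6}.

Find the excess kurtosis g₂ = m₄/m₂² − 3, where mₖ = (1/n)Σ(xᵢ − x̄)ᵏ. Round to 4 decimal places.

x̄ = 10.4500
Σ(xᵢ − x̄)² = 1406.5800 ⇒ m₂ = 175.82250
Σ(xᵢ − x̄)⁴ = 1391704.7104 ⇒ m₄ = 173963.08881
m₂² = 30913.55151
g₂ = m₄/m₂² − 3 = 5.62741 − 3 ≈ 2.6274

2.6274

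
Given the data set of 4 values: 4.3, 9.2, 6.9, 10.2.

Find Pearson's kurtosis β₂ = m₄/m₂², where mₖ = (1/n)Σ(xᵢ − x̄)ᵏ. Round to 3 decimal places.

1.629

x̄ = 7.6500
Σ(xᵢ − x̄)² = 20.6900 ⇒ m₂ = 5.17250
Σ(xᵢ − x̄)⁴ = 174.3154 ⇒ m₄ = 43.57886
m₂² = 26.75476
β₂ = m₄/m₂² = 43.57886 / 26.75476 ≈ 1.629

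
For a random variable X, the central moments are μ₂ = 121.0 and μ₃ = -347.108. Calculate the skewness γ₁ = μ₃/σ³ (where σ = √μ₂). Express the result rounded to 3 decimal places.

-0.261

σ = √μ₂ = √121.0 = 11.00000
σ³ = μ₂^(3/2) = 1331.00000
γ₁ = μ₃/σ³ = -347.108 / 1331.00000 ≈ -0.261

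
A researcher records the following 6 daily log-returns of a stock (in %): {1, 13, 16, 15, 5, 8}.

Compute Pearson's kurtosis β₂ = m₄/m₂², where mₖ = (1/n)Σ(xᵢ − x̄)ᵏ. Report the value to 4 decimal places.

x̄ = 9.6667
Σ(xᵢ − x̄)² = 179.3333 ⇒ m₂ = 29.88889
Σ(xᵢ − x̄)⁴ = 8665.1111 ⇒ m₄ = 1444.18519
m₂² = 893.34568
β₂ = m₄/m₂² = 1444.18519 / 893.34568 ≈ 1.6166

1.6166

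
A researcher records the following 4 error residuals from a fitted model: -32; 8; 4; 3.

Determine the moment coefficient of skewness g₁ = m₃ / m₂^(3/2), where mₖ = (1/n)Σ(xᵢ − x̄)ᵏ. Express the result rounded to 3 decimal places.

-1.107

x̄ = (-32 + 8 + 4 + 3) / 4 = -4.2500
deviations (xᵢ − x̄): -27.7500, 12.2500, 8.2500, 7.2500
Σ(xᵢ − x̄)² = 1040.7500 ⇒ m₂ = 1040.7500/4 = 260.18750
Σ(xᵢ − x̄)³ = -18588.3750 ⇒ m₃ = -18588.3750/4 = -4647.09375
m₂^(3/2) = 260.18750^(1.5) = 4196.90987
g₁ = m₃ / m₂^(3/2) = -4647.09375 / 4196.90987 ≈ -1.107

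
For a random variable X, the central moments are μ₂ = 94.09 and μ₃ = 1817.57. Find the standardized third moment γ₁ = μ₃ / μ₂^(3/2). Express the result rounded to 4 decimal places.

σ = √μ₂ = √94.09 = 9.70000
σ³ = μ₂^(3/2) = 912.67300
γ₁ = μ₃/σ³ = 1817.57 / 912.67300 ≈ 1.9915

1.9915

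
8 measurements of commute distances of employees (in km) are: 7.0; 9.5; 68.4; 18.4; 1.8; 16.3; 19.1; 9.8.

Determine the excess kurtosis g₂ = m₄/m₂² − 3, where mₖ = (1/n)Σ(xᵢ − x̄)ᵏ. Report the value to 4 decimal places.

2.2676

x̄ = 18.7875
Σ(xᵢ − x̄)² = 3062.3888 ⇒ m₂ = 382.79859
Σ(xᵢ − x̄)⁴ = 6175075.4347 ⇒ m₄ = 771884.42934
m₂² = 146534.76338
g₂ = m₄/m₂² − 3 = 5.26759 − 3 ≈ 2.2676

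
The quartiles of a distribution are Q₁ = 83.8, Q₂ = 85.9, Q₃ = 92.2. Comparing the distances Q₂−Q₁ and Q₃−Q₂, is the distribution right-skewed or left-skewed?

Q₂ − Q₁ = 2.1;  Q₃ − Q₂ = 6.3
Q₃ − Q₂ > Q₂ − Q₁ ⇒ the upper half is more spread out ⇒ right-skewed.

right-skewed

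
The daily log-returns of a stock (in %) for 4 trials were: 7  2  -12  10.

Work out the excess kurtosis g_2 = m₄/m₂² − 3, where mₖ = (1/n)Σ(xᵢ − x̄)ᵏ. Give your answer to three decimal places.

x̄ = 1.7500
Σ(xᵢ − x̄)² = 284.7500 ⇒ m₂ = 71.18750
Σ(xᵢ − x̄)⁴ = 41136.8281 ⇒ m₄ = 10284.20703
m₂² = 5067.66016
g_2 = m₄/m₂² − 3 = 2.02938 − 3 ≈ -0.971

-0.971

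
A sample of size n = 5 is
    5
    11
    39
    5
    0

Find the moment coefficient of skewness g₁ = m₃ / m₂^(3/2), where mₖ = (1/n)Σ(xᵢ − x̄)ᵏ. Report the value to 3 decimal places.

x̄ = (5 + 11 + 39 + 5 + 0) / 5 = 12.0000
deviations (xᵢ − x̄): -7.0000, -1.0000, 27.0000, -7.0000, -12.0000
Σ(xᵢ − x̄)² = 972.0000 ⇒ m₂ = 972.0000/5 = 194.40000
Σ(xᵢ − x̄)³ = 17268.0000 ⇒ m₃ = 17268.0000/5 = 3453.60000
m₂^(3/2) = 194.40000^(1.5) = 2710.46867
g₁ = m₃ / m₂^(3/2) = 3453.60000 / 2710.46867 ≈ 1.274

1.274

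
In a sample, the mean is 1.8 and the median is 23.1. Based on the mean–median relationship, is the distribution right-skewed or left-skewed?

mean − median = 1.8 − 23.1 = -21.3
mean < median ⇒ the longer tail is on the left ⇒ left-skewed (negatively skewed).

left-skewed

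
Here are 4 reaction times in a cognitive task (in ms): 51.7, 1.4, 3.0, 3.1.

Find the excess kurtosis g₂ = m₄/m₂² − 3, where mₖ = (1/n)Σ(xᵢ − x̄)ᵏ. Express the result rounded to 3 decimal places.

x̄ = 14.8000
Σ(xᵢ − x̄)² = 1817.3000 ⇒ m₂ = 454.32500
Σ(xᵢ − x̄)⁴ = 1924350.2354 ⇒ m₄ = 481087.55885
m₂² = 206411.20563
g₂ = m₄/m₂² − 3 = 2.33072 − 3 ≈ -0.669

-0.669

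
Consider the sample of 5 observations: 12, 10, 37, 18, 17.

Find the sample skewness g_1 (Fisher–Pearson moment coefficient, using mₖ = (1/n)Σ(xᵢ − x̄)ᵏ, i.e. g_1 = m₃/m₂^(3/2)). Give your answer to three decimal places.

1.144

x̄ = (12 + 10 + 37 + 18 + 17) / 5 = 18.8000
deviations (xᵢ − x̄): -6.8000, -8.8000, 18.2000, -0.8000, -1.8000
Σ(xᵢ − x̄)² = 458.8000 ⇒ m₂ = 458.8000/5 = 91.76000
Σ(xᵢ − x̄)³ = 5026.3200 ⇒ m₃ = 5026.3200/5 = 1005.26400
m₂^(3/2) = 91.76000^(1.5) = 878.98225
g_1 = m₃ / m₂^(3/2) = 1005.26400 / 878.98225 ≈ 1.144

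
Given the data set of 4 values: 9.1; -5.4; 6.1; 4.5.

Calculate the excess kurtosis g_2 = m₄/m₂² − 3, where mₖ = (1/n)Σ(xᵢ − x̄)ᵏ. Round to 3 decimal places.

-0.868

x̄ = 3.5750
Σ(xᵢ − x̄)² = 118.3075 ⇒ m₂ = 29.57688
Σ(xᵢ − x̄)⁴ = 7461.5977 ⇒ m₄ = 1865.39941
m₂² = 874.79153
g_2 = m₄/m₂² − 3 = 2.13239 − 3 ≈ -0.868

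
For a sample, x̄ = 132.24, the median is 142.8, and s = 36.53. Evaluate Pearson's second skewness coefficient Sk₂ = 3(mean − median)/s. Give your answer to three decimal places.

-0.867

Sk₂ = 3(132.24 − 142.8) / 36.53 = 3 × -10.5600 / 36.53
    = -31.6800 / 36.53 ≈ -0.867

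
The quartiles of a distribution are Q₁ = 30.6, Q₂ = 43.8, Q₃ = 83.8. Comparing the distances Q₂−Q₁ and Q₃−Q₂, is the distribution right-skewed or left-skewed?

Q₂ − Q₁ = 13.2;  Q₃ − Q₂ = 40.0
Q₃ − Q₂ > Q₂ − Q₁ ⇒ the upper half is more spread out ⇒ right-skewed.

right-skewed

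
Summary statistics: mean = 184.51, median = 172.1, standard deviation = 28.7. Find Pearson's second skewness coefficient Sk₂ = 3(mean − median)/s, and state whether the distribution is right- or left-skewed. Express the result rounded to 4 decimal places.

Sk₂ = 3(184.51 − 172.1) / 28.7 = 3 × 12.4100 / 28.7
    = 37.2300 / 28.7 ≈ 1.2972
Sk₂ > 0 ⇒ mean > median ⇒ right-skewed (positive skew).

1.2972, right-skewed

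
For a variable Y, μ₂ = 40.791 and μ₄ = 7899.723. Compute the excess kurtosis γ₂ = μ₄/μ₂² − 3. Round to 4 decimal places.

1.7477

μ₂² = 40.791² = 1663.90568
μ₄/μ₂² = 7899.723 / 1663.90568 = 4.74770
γ₂ = 4.74770 − 3 ≈ 1.7477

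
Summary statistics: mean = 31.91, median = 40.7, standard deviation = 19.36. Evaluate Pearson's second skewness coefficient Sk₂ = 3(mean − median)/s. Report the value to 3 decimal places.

Sk₂ = 3(31.91 − 40.7) / 19.36 = 3 × -8.7900 / 19.36
    = -26.3700 / 19.36 ≈ -1.362

-1.362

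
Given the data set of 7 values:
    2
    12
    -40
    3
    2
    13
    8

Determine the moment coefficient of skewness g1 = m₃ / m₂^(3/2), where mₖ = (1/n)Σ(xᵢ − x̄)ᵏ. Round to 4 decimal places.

x̄ = (2 + 12 - 40 + 3 + 2 + 13 + 8) / 7 = 0.0000
deviations (xᵢ − x̄): 2.0000, 12.0000, -40.0000, 3.0000, 2.0000, 13.0000, 8.0000
Σ(xᵢ − x̄)² = 1994.0000 ⇒ m₂ = 1994.0000/7 = 284.85714
Σ(xᵢ − x̄)³ = -59520.0000 ⇒ m₃ = -59520.0000/7 = -8502.85714
m₂^(3/2) = 284.85714^(1.5) = 4807.73665
g1 = m₃ / m₂^(3/2) = -8502.85714 / 4807.73665 ≈ -1.7686

-1.7686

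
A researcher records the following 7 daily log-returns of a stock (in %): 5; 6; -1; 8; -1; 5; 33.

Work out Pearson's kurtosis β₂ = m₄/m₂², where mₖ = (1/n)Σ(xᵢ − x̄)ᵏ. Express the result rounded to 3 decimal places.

x̄ = 7.8571
Σ(xᵢ − x̄)² = 808.8571 ⇒ m₂ = 115.55102
Σ(xᵢ − x̄)⁴ = 412084.0525 ⇒ m₄ = 58869.15035
m₂² = 13352.03832
β₂ = m₄/m₂² = 58869.15035 / 13352.03832 ≈ 4.409

4.409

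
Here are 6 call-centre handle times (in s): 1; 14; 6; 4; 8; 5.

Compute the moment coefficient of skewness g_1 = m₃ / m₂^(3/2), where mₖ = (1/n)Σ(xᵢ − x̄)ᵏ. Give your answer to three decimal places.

x̄ = (1 + 14 + 6 + 4 + 8 + 5) / 6 = 6.3333
deviations (xᵢ − x̄): -5.3333, 7.6667, -0.3333, -2.3333, 1.6667, -1.3333
Σ(xᵢ − x̄)² = 97.3333 ⇒ m₂ = 97.3333/6 = 16.22222
Σ(xᵢ − x̄)³ = 288.4444 ⇒ m₃ = 288.4444/6 = 48.07407
m₂^(3/2) = 16.22222^(1.5) = 65.33795
g_1 = m₃ / m₂^(3/2) = 48.07407 / 65.33795 ≈ 0.736

0.736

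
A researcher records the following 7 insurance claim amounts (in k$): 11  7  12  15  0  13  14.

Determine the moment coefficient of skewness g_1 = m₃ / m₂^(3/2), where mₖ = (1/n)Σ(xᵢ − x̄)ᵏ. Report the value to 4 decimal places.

x̄ = (11 + 7 + 12 + 15 + 0 + 13 + 14) / 7 = 10.2857
deviations (xᵢ − x̄): 0.7143, -3.2857, 1.7143, 4.7143, -10.2857, 2.7143, 3.7143
Σ(xᵢ − x̄)² = 163.4286 ⇒ m₂ = 163.4286/7 = 23.34694
Σ(xᵢ − x̄)³ = -942.2449 ⇒ m₃ = -942.2449/7 = -134.60641
m₂^(3/2) = 23.34694^(1.5) = 112.80930
g_1 = m₃ / m₂^(3/2) = -134.60641 / 112.80930 ≈ -1.1932

-1.1932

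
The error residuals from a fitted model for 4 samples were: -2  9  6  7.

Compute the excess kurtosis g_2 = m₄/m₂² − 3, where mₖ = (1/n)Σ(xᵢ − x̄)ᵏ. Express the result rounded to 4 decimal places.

-0.8171

x̄ = 5.0000
Σ(xᵢ − x̄)² = 70.0000 ⇒ m₂ = 17.50000
Σ(xᵢ − x̄)⁴ = 2674.0000 ⇒ m₄ = 668.50000
m₂² = 306.25000
g_2 = m₄/m₂² − 3 = 2.18286 − 3 ≈ -0.8171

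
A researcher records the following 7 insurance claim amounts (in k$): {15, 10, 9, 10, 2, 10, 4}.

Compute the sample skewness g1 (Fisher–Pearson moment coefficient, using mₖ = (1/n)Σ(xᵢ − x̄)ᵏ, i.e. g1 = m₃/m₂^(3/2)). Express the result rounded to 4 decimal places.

-0.2349

x̄ = (15 + 10 + 9 + 10 + 2 + 10 + 4) / 7 = 8.5714
deviations (xᵢ − x̄): 6.4286, 1.4286, 0.4286, 1.4286, -6.5714, 1.4286, -4.5714
Σ(xᵢ − x̄)² = 111.7143 ⇒ m₂ = 111.7143/7 = 15.95918
Σ(xᵢ − x̄)³ = -104.8163 ⇒ m₃ = -104.8163/7 = -14.97376
m₂^(3/2) = 15.95918^(1.5) = 63.75526
g1 = m₃ / m₂^(3/2) = -14.97376 / 63.75526 ≈ -0.2349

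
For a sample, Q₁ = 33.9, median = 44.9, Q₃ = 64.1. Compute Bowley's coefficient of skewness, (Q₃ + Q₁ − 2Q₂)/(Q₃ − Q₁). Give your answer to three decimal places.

numerator: Q₃ + Q₁ − 2Q₂ = 64.1 + 33.9 − 2×44.9 = 8.2000
denominator: Q₃ − Q₁ = 64.1 − 33.9 = 30.2000
Bowley skewness = 8.2000 / 30.2000 ≈ 0.272

0.272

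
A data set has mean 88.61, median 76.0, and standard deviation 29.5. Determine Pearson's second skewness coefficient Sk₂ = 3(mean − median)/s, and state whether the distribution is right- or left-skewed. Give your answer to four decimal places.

1.2824, right-skewed

Sk₂ = 3(88.61 − 76.0) / 29.5 = 3 × 12.6100 / 29.5
    = 37.8300 / 29.5 ≈ 1.2824
Sk₂ > 0 ⇒ mean > median ⇒ right-skewed (positive skew).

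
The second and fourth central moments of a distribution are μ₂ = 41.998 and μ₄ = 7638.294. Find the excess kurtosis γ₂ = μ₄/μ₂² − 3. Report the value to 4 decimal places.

μ₂² = 41.998² = 1763.83200
μ₄/μ₂² = 7638.294 / 1763.83200 = 4.33051
γ₂ = 4.33051 − 3 ≈ 1.3305

1.3305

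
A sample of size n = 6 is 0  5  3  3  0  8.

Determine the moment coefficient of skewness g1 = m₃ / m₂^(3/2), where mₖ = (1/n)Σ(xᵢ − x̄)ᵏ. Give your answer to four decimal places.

x̄ = (0 + 5 + 3 + 3 + 0 + 8) / 6 = 3.1667
deviations (xᵢ − x̄): -3.1667, 1.8333, -0.1667, -0.1667, -3.1667, 4.8333
Σ(xᵢ − x̄)² = 46.8333 ⇒ m₂ = 46.8333/6 = 7.80556
Σ(xᵢ − x̄)³ = 55.5556 ⇒ m₃ = 55.5556/6 = 9.25926
m₂^(3/2) = 7.80556^(1.5) = 21.80749
g1 = m₃ / m₂^(3/2) = 9.25926 / 21.80749 ≈ 0.4246

0.4246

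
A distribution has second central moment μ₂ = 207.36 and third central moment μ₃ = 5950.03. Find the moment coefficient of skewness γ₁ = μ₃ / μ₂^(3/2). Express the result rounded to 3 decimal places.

σ = √μ₂ = √207.36 = 14.40000
σ³ = μ₂^(3/2) = 2985.98400
γ₁ = μ₃/σ³ = 5950.03 / 2985.98400 ≈ 1.993

1.993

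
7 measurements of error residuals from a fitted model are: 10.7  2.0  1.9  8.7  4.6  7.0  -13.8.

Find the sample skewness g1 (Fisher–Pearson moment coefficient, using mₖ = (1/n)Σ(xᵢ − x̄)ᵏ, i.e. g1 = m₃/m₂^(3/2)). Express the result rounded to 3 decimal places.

x̄ = (10.7 + 2.0 + 1.9 + 8.7 + 4.6 + 7.0 - 13.8) / 7 = 3.0143
deviations (xᵢ − x̄): 7.6857, -1.0143, -1.1143, 5.6857, 1.5857, 3.9857, -16.8143
Σ(xᵢ − x̄)² = 394.7886 ⇒ m₂ = 394.7886/7 = 56.39837
Σ(xᵢ − x̄)³ = -4051.0605 ⇒ m₃ = -4051.0605/7 = -578.72293
m₂^(3/2) = 56.39837^(1.5) = 423.54523
g1 = m₃ / m₂^(3/2) = -578.72293 / 423.54523 ≈ -1.366

-1.366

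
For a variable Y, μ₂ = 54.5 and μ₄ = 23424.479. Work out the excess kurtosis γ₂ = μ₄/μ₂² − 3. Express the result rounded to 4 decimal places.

4.8864

μ₂² = 54.5² = 2970.25000
μ₄/μ₂² = 23424.479 / 2970.25000 = 7.88637
γ₂ = 7.88637 − 3 ≈ 4.8864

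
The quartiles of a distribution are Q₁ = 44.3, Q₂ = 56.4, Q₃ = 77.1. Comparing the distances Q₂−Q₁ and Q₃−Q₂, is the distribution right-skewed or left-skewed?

right-skewed

Q₂ − Q₁ = 12.1;  Q₃ − Q₂ = 20.7
Q₃ − Q₂ > Q₂ − Q₁ ⇒ the upper half is more spread out ⇒ right-skewed.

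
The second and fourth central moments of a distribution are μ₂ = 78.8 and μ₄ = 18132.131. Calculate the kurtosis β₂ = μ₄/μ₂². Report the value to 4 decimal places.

μ₂² = 78.8² = 6209.44000
μ₄/μ₂² = 18132.131 / 6209.44000 = 2.92009
β₂ ≈ 2.9201

2.9201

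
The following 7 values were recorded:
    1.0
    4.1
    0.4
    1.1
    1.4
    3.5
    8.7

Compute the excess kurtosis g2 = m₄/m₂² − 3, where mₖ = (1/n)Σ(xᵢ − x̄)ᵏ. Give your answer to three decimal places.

x̄ = 2.8857
Σ(xᵢ − x̄)² = 50.7886 ⇒ m₂ = 7.25551
Σ(xᵢ − x̄)⁴ = 1211.0191 ⇒ m₄ = 173.00273
m₂² = 52.64243
g2 = m₄/m₂² − 3 = 3.28637 − 3 ≈ 0.286

0.286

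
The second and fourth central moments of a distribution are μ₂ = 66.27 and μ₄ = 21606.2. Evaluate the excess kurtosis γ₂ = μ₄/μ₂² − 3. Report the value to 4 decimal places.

μ₂² = 66.27² = 4391.71290
μ₄/μ₂² = 21606.2 / 4391.71290 = 4.91977
γ₂ = 4.91977 − 3 ≈ 1.9198

1.9198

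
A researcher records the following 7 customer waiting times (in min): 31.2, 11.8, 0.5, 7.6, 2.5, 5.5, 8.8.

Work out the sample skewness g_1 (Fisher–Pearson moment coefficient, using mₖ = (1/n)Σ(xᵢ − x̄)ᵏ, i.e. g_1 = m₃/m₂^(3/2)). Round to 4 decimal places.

1.4716

x̄ = (31.2 + 11.8 + 0.5 + 7.6 + 2.5 + 5.5 + 8.8) / 7 = 9.7000
deviations (xᵢ − x̄): 21.5000, 2.1000, -9.2000, -2.1000, -7.2000, -4.2000, -0.9000
Σ(xᵢ − x̄)² = 626.0000 ⇒ m₂ = 626.0000/7 = 89.42857
Σ(xᵢ − x̄)³ = 8711.6220 ⇒ m₃ = 8711.6220/7 = 1244.51743
m₂^(3/2) = 89.42857^(1.5) = 845.69632
g_1 = m₃ / m₂^(3/2) = 1244.51743 / 845.69632 ≈ 1.4716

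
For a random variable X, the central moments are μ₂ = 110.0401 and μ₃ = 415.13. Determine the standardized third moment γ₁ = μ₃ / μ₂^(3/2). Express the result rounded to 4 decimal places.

σ = √μ₂ = √110.0401 = 10.49000
σ³ = μ₂^(3/2) = 1154.32065
γ₁ = μ₃/σ³ = 415.13 / 1154.32065 ≈ 0.3596

0.3596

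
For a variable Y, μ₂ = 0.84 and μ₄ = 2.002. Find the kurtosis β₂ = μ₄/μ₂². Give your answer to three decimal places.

2.837

μ₂² = 0.84² = 0.70560
μ₄/μ₂² = 2.002 / 0.70560 = 2.83730
β₂ ≈ 2.837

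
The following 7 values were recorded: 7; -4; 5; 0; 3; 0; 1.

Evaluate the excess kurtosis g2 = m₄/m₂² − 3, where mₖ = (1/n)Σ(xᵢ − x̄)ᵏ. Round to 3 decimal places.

x̄ = 1.7143
Σ(xᵢ − x̄)² = 79.4286 ⇒ m₂ = 11.34694
Σ(xᵢ − x̄)⁴ = 1983.6152 ⇒ m₄ = 283.37359
m₂² = 128.75302
g2 = m₄/m₂² − 3 = 2.20091 − 3 ≈ -0.799

-0.799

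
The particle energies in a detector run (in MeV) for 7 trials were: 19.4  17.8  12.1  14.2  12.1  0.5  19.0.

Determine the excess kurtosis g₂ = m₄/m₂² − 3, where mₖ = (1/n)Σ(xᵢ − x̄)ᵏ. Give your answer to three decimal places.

0.357

x̄ = 13.5857
Σ(xᵢ − x̄)² = 256.9086 ⇒ m₂ = 36.70122
Σ(xᵢ − x̄)⁴ = 31649.2312 ⇒ m₄ = 4521.31874
m₂² = 1346.97988
g₂ = m₄/m₂² − 3 = 3.35663 − 3 ≈ 0.357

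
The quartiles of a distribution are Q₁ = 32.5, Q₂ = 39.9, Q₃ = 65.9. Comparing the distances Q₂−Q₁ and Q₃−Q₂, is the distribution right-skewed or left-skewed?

Q₂ − Q₁ = 7.4;  Q₃ − Q₂ = 26.0
Q₃ − Q₂ > Q₂ − Q₁ ⇒ the upper half is more spread out ⇒ right-skewed.

right-skewed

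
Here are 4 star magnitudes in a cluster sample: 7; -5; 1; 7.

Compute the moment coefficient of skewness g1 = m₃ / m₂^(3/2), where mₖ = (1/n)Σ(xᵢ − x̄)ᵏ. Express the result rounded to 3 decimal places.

-0.493

x̄ = (7 - 5 + 1 + 7) / 4 = 2.5000
deviations (xᵢ − x̄): 4.5000, -7.5000, -1.5000, 4.5000
Σ(xᵢ − x̄)² = 99.0000 ⇒ m₂ = 99.0000/4 = 24.75000
Σ(xᵢ − x̄)³ = -243.0000 ⇒ m₃ = -243.0000/4 = -60.75000
m₂^(3/2) = 24.75000^(1.5) = 123.12970
g1 = m₃ / m₂^(3/2) = -60.75000 / 123.12970 ≈ -0.493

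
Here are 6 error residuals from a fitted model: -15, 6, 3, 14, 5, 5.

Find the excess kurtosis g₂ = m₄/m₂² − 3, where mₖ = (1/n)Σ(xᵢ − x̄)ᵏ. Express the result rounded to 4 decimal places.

0.3657

x̄ = 3.0000
Σ(xᵢ − x̄)² = 462.0000 ⇒ m₂ = 77.00000
Σ(xᵢ − x̄)⁴ = 119730.0000 ⇒ m₄ = 19955.00000
m₂² = 5929.00000
g₂ = m₄/m₂² − 3 = 3.36566 − 3 ≈ 0.3657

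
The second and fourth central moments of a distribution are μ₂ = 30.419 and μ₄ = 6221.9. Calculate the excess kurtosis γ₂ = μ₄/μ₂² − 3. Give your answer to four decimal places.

3.7241

μ₂² = 30.419² = 925.31556
μ₄/μ₂² = 6221.9 / 925.31556 = 6.72408
γ₂ = 6.72408 − 3 ≈ 3.7241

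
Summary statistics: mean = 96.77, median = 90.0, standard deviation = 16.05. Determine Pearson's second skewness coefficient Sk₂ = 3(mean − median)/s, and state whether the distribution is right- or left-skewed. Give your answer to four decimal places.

1.2654, right-skewed

Sk₂ = 3(96.77 − 90.0) / 16.05 = 3 × 6.7700 / 16.05
    = 20.3100 / 16.05 ≈ 1.2654
Sk₂ > 0 ⇒ mean > median ⇒ right-skewed (positive skew).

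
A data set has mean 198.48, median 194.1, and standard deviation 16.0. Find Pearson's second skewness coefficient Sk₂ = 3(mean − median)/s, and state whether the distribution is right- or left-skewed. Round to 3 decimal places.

0.821, right-skewed

Sk₂ = 3(198.48 − 194.1) / 16.0 = 3 × 4.3800 / 16.0
    = 13.1400 / 16.0 ≈ 0.821
Sk₂ > 0 ⇒ mean > median ⇒ right-skewed (positive skew).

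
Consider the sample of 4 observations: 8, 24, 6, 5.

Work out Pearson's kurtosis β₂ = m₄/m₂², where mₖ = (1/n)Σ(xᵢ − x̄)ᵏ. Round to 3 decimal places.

x̄ = 10.7500
Σ(xᵢ − x̄)² = 238.7500 ⇒ m₂ = 59.68750
Σ(xᵢ − x̄)⁴ = 32481.5781 ⇒ m₄ = 8120.39453
m₂² = 3562.59766
β₂ = m₄/m₂² = 8120.39453 / 3562.59766 ≈ 2.279

2.279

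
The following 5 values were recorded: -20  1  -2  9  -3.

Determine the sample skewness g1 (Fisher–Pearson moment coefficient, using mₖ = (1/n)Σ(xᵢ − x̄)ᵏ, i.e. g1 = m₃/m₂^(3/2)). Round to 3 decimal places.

x̄ = (-20 + 1 - 2 + 9 - 3) / 5 = -3.0000
deviations (xᵢ − x̄): -17.0000, 4.0000, 1.0000, 12.0000, 0.0000
Σ(xᵢ − x̄)² = 450.0000 ⇒ m₂ = 450.0000/5 = 90.00000
Σ(xᵢ − x̄)³ = -3120.0000 ⇒ m₃ = -3120.0000/5 = -624.00000
m₂^(3/2) = 90.00000^(1.5) = 853.81497
g1 = m₃ / m₂^(3/2) = -624.00000 / 853.81497 ≈ -0.731

-0.731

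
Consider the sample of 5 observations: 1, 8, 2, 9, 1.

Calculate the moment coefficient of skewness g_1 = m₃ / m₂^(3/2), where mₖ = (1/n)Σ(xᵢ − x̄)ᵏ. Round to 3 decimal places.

0.401

x̄ = (1 + 8 + 2 + 9 + 1) / 5 = 4.2000
deviations (xᵢ − x̄): -3.2000, 3.8000, -2.2000, 4.8000, -3.2000
Σ(xᵢ − x̄)² = 62.8000 ⇒ m₂ = 62.8000/5 = 12.56000
Σ(xᵢ − x̄)³ = 89.2800 ⇒ m₃ = 89.2800/5 = 17.85600
m₂^(3/2) = 12.56000^(1.5) = 44.51275
g_1 = m₃ / m₂^(3/2) = 17.85600 / 44.51275 ≈ 0.401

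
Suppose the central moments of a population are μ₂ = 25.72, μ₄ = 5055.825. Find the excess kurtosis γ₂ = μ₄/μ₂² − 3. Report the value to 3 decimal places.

μ₂² = 25.72² = 661.51840
μ₄/μ₂² = 5055.825 / 661.51840 = 7.64276
γ₂ = 7.64276 − 3 ≈ 4.643

4.643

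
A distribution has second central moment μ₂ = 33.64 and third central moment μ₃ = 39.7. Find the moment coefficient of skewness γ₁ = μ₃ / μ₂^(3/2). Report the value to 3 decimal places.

σ = √μ₂ = √33.64 = 5.80000
σ³ = μ₂^(3/2) = 195.11200
γ₁ = μ₃/σ³ = 39.7 / 195.11200 ≈ 0.203

0.203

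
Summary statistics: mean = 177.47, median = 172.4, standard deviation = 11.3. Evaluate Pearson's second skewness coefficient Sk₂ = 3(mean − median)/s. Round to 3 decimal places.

Sk₂ = 3(177.47 − 172.4) / 11.3 = 3 × 5.0700 / 11.3
    = 15.2100 / 11.3 ≈ 1.346

1.346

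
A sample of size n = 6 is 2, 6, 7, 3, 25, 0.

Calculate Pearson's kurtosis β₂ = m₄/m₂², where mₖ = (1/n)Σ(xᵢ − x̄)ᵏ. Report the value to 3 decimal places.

3.654

x̄ = 7.1667
Σ(xᵢ − x̄)² = 414.8333 ⇒ m₂ = 69.13889
Σ(xᵢ − x̄)⁴ = 104795.4861 ⇒ m₄ = 17465.91435
m₂² = 4780.18596
β₂ = m₄/m₂² = 17465.91435 / 4780.18596 ≈ 3.654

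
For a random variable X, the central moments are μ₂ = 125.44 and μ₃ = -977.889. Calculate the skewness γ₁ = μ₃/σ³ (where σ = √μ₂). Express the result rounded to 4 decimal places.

σ = √μ₂ = √125.44 = 11.20000
σ³ = μ₂^(3/2) = 1404.92800
γ₁ = μ₃/σ³ = -977.889 / 1404.92800 ≈ -0.6960

-0.6960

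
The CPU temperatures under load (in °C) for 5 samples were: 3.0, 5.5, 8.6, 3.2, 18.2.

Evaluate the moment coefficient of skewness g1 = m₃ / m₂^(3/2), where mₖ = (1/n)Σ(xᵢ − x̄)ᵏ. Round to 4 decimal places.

x̄ = (3.0 + 5.5 + 8.6 + 3.2 + 18.2) / 5 = 7.7000
deviations (xᵢ − x̄): -4.7000, -2.2000, 0.9000, -4.5000, 10.5000
Σ(xᵢ − x̄)² = 158.2400 ⇒ m₂ = 158.2400/5 = 31.64800
Σ(xᵢ − x̄)³ = 952.7580 ⇒ m₃ = 952.7580/5 = 190.55160
m₂^(3/2) = 31.64800^(1.5) = 178.04075
g1 = m₃ / m₂^(3/2) = 190.55160 / 178.04075 ≈ 1.0703

1.0703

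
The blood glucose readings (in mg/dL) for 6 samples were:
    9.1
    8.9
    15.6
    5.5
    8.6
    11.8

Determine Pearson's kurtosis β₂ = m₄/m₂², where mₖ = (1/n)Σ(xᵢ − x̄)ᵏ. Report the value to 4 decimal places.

x̄ = 9.9167
Σ(xᵢ − x̄)² = 58.7883 ⇒ m₂ = 9.79806
Σ(xᵢ − x̄)⁴ = 1440.9282 ⇒ m₄ = 240.15470
m₂² = 96.00189
β₂ = m₄/m₂² = 240.15470 / 96.00189 ≈ 2.5016

2.5016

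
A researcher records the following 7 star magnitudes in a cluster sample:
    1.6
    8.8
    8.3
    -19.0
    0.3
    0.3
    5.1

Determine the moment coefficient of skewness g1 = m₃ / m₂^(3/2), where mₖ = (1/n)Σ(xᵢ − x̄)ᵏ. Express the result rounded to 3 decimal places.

x̄ = (1.6 + 8.8 + 8.3 - 19.0 + 0.3 + 0.3 + 5.1) / 7 = 0.7714
deviations (xᵢ − x̄): 0.8286, 8.0286, 7.5286, -19.7714, -0.4714, -0.4714, 4.3286
Σ(xᵢ − x̄)² = 531.9143 ⇒ m₂ = 531.9143/7 = 75.98776
Σ(xᵢ − x̄)³ = -6703.1552 ⇒ m₃ = -6703.1552/7 = -957.59360
m₂^(3/2) = 75.98776^(1.5) = 662.39252
g1 = m₃ / m₂^(3/2) = -957.59360 / 662.39252 ≈ -1.446

-1.446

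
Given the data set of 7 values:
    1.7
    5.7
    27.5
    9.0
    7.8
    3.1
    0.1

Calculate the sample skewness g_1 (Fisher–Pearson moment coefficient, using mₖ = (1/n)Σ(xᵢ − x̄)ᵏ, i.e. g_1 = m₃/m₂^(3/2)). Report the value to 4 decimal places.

x̄ = (1.7 + 5.7 + 27.5 + 9.0 + 7.8 + 3.1 + 0.1) / 7 = 7.8429
deviations (xᵢ − x̄): -6.1429, -2.1429, 19.6571, 1.1571, -0.0429, -4.7429, -7.7429
Σ(xᵢ − x̄)² = 512.5171 ⇒ m₂ = 512.5171/7 = 73.21673
Σ(xᵢ − x̄)³ = 6784.6074 ⇒ m₃ = 6784.6074/7 = 969.22963
m₂^(3/2) = 73.21673^(1.5) = 626.49201
g_1 = m₃ / m₂^(3/2) = 969.22963 / 626.49201 ≈ 1.5471

1.5471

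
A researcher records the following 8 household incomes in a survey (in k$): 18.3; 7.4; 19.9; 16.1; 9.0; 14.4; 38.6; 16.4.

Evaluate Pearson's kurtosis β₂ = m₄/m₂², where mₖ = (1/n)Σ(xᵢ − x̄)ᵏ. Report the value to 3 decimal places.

x̄ = 17.5125
Σ(xᵢ − x̄)² = 638.6488 ⇒ m₂ = 79.83109
Σ(xᵢ − x̄)⁴ = 213583.3917 ⇒ m₄ = 26697.92396
m₂² = 6373.00353
β₂ = m₄/m₂² = 26697.92396 / 6373.00353 ≈ 4.189

4.189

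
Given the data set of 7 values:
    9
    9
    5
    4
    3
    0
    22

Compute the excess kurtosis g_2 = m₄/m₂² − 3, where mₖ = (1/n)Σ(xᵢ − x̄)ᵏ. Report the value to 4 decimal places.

0.5537

x̄ = 7.4286
Σ(xᵢ − x̄)² = 309.7143 ⇒ m₂ = 44.24490
Σ(xᵢ − x̄)⁴ = 48697.5977 ⇒ m₄ = 6956.79967
m₂² = 1957.61100
g_2 = m₄/m₂² − 3 = 3.55372 − 3 ≈ 0.5537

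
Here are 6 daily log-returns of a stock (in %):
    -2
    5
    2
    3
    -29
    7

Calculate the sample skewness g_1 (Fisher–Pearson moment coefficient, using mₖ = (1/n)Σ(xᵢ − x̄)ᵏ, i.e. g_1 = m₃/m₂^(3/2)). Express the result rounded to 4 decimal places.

-1.5914

x̄ = (-2 + 5 + 2 + 3 - 29 + 7) / 6 = -2.3333
deviations (xᵢ − x̄): 0.3333, 7.3333, 4.3333, 5.3333, -26.6667, 9.3333
Σ(xᵢ − x̄)² = 899.3333 ⇒ m₂ = 899.3333/6 = 149.88889
Σ(xᵢ − x̄)³ = -17522.4444 ⇒ m₃ = -17522.4444/6 = -2920.40741
m₂^(3/2) = 149.88889^(1.5) = 1835.07644
g_1 = m₃ / m₂^(3/2) = -2920.40741 / 1835.07644 ≈ -1.5914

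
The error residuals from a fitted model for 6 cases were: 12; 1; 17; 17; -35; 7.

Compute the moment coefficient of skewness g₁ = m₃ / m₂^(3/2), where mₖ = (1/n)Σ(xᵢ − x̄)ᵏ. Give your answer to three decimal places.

x̄ = (12 + 1 + 17 + 17 - 35 + 7) / 6 = 3.1667
deviations (xᵢ − x̄): 8.8333, -2.1667, 13.8333, 13.8333, -38.1667, 3.8333
Σ(xᵢ − x̄)² = 1936.8333 ⇒ m₂ = 1936.8333/6 = 322.80556
Σ(xᵢ − x̄)³ = -49567.4444 ⇒ m₃ = -49567.4444/6 = -8261.24074
m₂^(3/2) = 322.80556^(1.5) = 5799.77974
g₁ = m₃ / m₂^(3/2) = -8261.24074 / 5799.77974 ≈ -1.424

-1.424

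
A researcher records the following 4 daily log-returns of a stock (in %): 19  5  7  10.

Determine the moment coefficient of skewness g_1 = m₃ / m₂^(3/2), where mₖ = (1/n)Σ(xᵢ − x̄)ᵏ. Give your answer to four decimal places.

x̄ = (19 + 5 + 7 + 10) / 4 = 10.2500
deviations (xᵢ − x̄): 8.7500, -5.2500, -3.2500, -0.2500
Σ(xᵢ − x̄)² = 114.7500 ⇒ m₂ = 114.7500/4 = 28.68750
Σ(xᵢ − x̄)³ = 490.8750 ⇒ m₃ = 490.8750/4 = 122.71875
m₂^(3/2) = 28.68750^(1.5) = 153.65230
g_1 = m₃ / m₂^(3/2) = 122.71875 / 153.65230 ≈ 0.7987

0.7987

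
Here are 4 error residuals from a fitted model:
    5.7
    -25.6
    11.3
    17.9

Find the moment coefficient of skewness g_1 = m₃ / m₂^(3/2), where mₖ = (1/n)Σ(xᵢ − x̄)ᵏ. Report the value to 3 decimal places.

x̄ = (5.7 - 25.6 + 11.3 + 17.9) / 4 = 2.3250
deviations (xᵢ − x̄): 3.3750, -27.9250, 8.9750, 15.5750
Σ(xᵢ − x̄)² = 1114.3275 ⇒ m₂ = 1114.3275/4 = 278.58188
Σ(xᵢ − x̄)³ = -17236.4936 ⇒ m₃ = -17236.4936/4 = -4309.12341
m₂^(3/2) = 278.58188^(1.5) = 4649.74660
g_1 = m₃ / m₂^(3/2) = -4309.12341 / 4649.74660 ≈ -0.927

-0.927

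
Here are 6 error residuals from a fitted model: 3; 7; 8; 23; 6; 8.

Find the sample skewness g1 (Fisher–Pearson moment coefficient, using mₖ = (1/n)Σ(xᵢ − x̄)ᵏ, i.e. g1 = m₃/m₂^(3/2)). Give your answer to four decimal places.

1.4954

x̄ = (3 + 7 + 8 + 23 + 6 + 8) / 6 = 9.1667
deviations (xᵢ − x̄): -6.1667, -2.1667, -1.1667, 13.8333, -3.1667, -1.1667
Σ(xᵢ − x̄)² = 246.8333 ⇒ m₂ = 246.8333/6 = 41.13889
Σ(xᵢ − x̄)³ = 2367.5556 ⇒ m₃ = 2367.5556/6 = 394.59259
m₂^(3/2) = 41.13889^(1.5) = 263.86321
g1 = m₃ / m₂^(3/2) = 394.59259 / 263.86321 ≈ 1.4954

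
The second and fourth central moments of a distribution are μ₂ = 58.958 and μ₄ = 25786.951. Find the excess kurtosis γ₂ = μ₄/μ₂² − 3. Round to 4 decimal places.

μ₂² = 58.958² = 3476.04576
μ₄/μ₂² = 25786.951 / 3476.04576 = 7.41847
γ₂ = 7.41847 − 3 ≈ 4.4185

4.4185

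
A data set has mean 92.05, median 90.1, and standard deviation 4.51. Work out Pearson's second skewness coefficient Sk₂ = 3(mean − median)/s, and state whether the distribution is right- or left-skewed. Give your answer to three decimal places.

Sk₂ = 3(92.05 − 90.1) / 4.51 = 3 × 1.9500 / 4.51
    = 5.8500 / 4.51 ≈ 1.297
Sk₂ > 0 ⇒ mean > median ⇒ right-skewed (positive skew).

1.297, right-skewed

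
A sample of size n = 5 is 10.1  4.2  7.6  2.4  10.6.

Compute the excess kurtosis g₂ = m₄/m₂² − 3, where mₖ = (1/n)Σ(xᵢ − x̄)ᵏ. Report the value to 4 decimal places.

-1.5790

x̄ = 6.9800
Σ(xᵢ − x̄)² = 51.9280 ⇒ m₂ = 10.38560
Σ(xᵢ − x̄)⁴ = 766.3691 ⇒ m₄ = 153.27383
m₂² = 107.86069
g₂ = m₄/m₂² − 3 = 1.42104 − 3 ≈ -1.5790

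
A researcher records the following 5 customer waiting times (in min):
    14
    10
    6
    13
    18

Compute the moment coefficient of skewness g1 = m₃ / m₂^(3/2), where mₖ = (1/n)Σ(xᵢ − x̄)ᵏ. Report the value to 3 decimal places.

-0.146

x̄ = (14 + 10 + 6 + 13 + 18) / 5 = 12.2000
deviations (xᵢ − x̄): 1.8000, -2.2000, -6.2000, 0.8000, 5.8000
Σ(xᵢ − x̄)² = 80.8000 ⇒ m₂ = 80.8000/5 = 16.16000
Σ(xᵢ − x̄)³ = -47.5200 ⇒ m₃ = -47.5200/5 = -9.50400
m₂^(3/2) = 16.16000^(1.5) = 64.96240
g1 = m₃ / m₂^(3/2) = -9.50400 / 64.96240 ≈ -0.146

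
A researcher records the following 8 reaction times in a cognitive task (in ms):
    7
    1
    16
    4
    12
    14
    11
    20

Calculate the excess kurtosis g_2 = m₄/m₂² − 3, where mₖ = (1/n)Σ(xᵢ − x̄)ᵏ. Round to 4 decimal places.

x̄ = 10.6250
Σ(xᵢ − x̄)² = 279.8750 ⇒ m₂ = 34.98438
Σ(xᵢ − x̄)⁴ = 19374.1191 ⇒ m₄ = 2421.76489
m₂² = 1223.90649
g_2 = m₄/m₂² − 3 = 1.97872 − 3 ≈ -1.0213

-1.0213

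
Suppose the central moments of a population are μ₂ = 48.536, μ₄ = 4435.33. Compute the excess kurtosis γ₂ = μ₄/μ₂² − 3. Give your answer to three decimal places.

-1.117

μ₂² = 48.536² = 2355.74330
μ₄/μ₂² = 4435.33 / 2355.74330 = 1.88277
γ₂ = 1.88277 − 3 ≈ -1.117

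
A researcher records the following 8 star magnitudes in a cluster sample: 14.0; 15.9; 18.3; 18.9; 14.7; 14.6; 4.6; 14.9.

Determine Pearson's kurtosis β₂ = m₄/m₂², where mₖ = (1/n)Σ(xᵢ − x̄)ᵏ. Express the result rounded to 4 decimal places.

x̄ = 14.4875
Σ(xᵢ − x̄)² = 134.2288 ⇒ m₂ = 16.77859
Σ(xᵢ − x̄)⁴ = 10151.9630 ⇒ m₄ = 1268.99537
m₂² = 281.52121
β₂ = m₄/m₂² = 1268.99537 / 281.52121 ≈ 4.5076

4.5076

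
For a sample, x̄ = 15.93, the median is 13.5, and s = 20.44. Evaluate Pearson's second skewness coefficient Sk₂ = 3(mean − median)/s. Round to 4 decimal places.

Sk₂ = 3(15.93 − 13.5) / 20.44 = 3 × 2.4300 / 20.44
    = 7.2900 / 20.44 ≈ 0.3567

0.3567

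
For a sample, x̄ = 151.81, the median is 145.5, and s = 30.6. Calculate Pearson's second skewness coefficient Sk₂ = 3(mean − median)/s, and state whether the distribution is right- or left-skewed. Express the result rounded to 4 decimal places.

Sk₂ = 3(151.81 − 145.5) / 30.6 = 3 × 6.3100 / 30.6
    = 18.9300 / 30.6 ≈ 0.6186
Sk₂ > 0 ⇒ mean > median ⇒ right-skewed (positive skew).

0.6186, right-skewed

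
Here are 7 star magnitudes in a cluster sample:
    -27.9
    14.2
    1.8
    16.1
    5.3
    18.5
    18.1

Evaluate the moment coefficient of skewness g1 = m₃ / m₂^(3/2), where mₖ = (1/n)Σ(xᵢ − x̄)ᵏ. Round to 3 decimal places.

x̄ = (-27.9 + 14.2 + 1.8 + 16.1 + 5.3 + 18.5 + 18.1) / 7 = 6.5857
deviations (xᵢ − x̄): -34.4857, 7.6143, -4.7857, 9.5143, -1.2857, 11.9143, 11.5143
Σ(xᵢ − x̄)² = 1636.8486 ⇒ m₂ = 1636.8486/7 = 233.83551
Σ(xᵢ − x̄)³ = -36603.8783 ⇒ m₃ = -36603.8783/7 = -5229.12548
m₂^(3/2) = 233.83551^(1.5) = 3575.73805
g1 = m₃ / m₂^(3/2) = -5229.12548 / 3575.73805 ≈ -1.462

-1.462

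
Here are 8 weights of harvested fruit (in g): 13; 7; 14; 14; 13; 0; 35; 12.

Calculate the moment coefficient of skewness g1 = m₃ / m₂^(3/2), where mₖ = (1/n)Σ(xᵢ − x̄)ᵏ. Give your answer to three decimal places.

x̄ = (13 + 7 + 14 + 14 + 13 + 0 + 35 + 12) / 8 = 13.5000
deviations (xᵢ − x̄): -0.5000, -6.5000, 0.5000, 0.5000, -0.5000, -13.5000, 21.5000, -1.5000
Σ(xᵢ − x̄)² = 690.0000 ⇒ m₂ = 690.0000/8 = 86.25000
Σ(xᵢ − x̄)³ = 7200.0000 ⇒ m₃ = 7200.0000/8 = 900.00000
m₂^(3/2) = 86.25000^(1.5) = 801.01132
g1 = m₃ / m₂^(3/2) = 900.00000 / 801.01132 ≈ 1.124

1.124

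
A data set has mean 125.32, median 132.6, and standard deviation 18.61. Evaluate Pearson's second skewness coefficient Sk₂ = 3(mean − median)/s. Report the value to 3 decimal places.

Sk₂ = 3(125.32 − 132.6) / 18.61 = 3 × -7.2800 / 18.61
    = -21.8400 / 18.61 ≈ -1.174

-1.174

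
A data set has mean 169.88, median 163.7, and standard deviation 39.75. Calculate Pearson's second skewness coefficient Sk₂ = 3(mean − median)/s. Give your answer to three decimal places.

0.466

Sk₂ = 3(169.88 − 163.7) / 39.75 = 3 × 6.1800 / 39.75
    = 18.5400 / 39.75 ≈ 0.466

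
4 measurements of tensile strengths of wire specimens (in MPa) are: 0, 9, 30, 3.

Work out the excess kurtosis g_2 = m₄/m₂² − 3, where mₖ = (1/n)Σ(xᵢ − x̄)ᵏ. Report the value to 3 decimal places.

x̄ = 10.5000
Σ(xᵢ − x̄)² = 549.0000 ⇒ m₂ = 137.25000
Σ(xᵢ − x̄)⁴ = 159914.2500 ⇒ m₄ = 39978.56250
m₂² = 18837.56250
g_2 = m₄/m₂² − 3 = 2.12228 − 3 ≈ -0.878

-0.878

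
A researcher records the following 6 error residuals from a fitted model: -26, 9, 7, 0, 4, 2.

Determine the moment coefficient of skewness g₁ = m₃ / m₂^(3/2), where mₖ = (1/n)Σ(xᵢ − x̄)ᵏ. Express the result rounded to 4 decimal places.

-1.5328

x̄ = (-26 + 9 + 7 + 0 + 4 + 2) / 6 = -0.6667
deviations (xᵢ − x̄): -25.3333, 9.6667, 7.6667, 0.6667, 4.6667, 2.6667
Σ(xᵢ − x̄)² = 823.3333 ⇒ m₂ = 823.3333/6 = 137.22222
Σ(xᵢ − x̄)³ = -14783.5556 ⇒ m₃ = -14783.5556/6 = -2463.92593
m₂^(3/2) = 137.22222^(1.5) = 1607.44704
g₁ = m₃ / m₂^(3/2) = -2463.92593 / 1607.44704 ≈ -1.5328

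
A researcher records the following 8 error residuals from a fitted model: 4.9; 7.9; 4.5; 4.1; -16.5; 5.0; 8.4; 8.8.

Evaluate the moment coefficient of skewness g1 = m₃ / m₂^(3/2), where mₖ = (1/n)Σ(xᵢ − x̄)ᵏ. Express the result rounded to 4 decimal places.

-2.0313

x̄ = (4.9 + 7.9 + 4.5 + 4.1 - 16.5 + 5.0 + 8.4 + 8.8) / 8 = 3.3875
deviations (xᵢ − x̄): 1.5125, 4.5125, 1.1125, 0.7125, -19.8875, 1.6125, 5.0125, 5.4125
Σ(xᵢ − x̄)² = 476.9288 ⇒ m₂ = 476.9288/8 = 59.61609
Σ(xᵢ − x̄)³ = -7479.9802 ⇒ m₃ = -7479.9802/8 = -934.99752
m₂^(3/2) = 59.61609^(1.5) = 460.30456
g1 = m₃ / m₂^(3/2) = -934.99752 / 460.30456 ≈ -2.0313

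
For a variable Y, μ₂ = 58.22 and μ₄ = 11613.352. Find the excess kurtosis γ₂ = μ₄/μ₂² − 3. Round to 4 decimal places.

μ₂² = 58.22² = 3389.56840
μ₄/μ₂² = 11613.352 / 3389.56840 = 3.42620
γ₂ = 3.42620 − 3 ≈ 0.4262

0.4262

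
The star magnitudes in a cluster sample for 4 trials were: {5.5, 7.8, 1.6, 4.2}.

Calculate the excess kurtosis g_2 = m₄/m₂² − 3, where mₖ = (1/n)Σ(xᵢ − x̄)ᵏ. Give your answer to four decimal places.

x̄ = 4.7750
Σ(xᵢ − x̄)² = 20.0875 ⇒ m₂ = 5.02187
Σ(xᵢ − x̄)⁴ = 185.7385 ⇒ m₄ = 46.43463
m₂² = 25.21923
g_2 = m₄/m₂² − 3 = 1.84124 − 3 ≈ -1.1588

-1.1588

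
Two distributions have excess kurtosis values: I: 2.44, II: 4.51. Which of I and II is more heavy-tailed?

Higher excess kurtosis ⇒ heavier tails relative to the normal distribution.
2.44 vs 4.51: the larger is 4.51, so II has heavier tails.

II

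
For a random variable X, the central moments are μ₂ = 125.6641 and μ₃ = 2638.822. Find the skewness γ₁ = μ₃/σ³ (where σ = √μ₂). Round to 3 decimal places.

σ = √μ₂ = √125.6641 = 11.21000
σ³ = μ₂^(3/2) = 1408.69456
γ₁ = μ₃/σ³ = 2638.822 / 1408.69456 ≈ 1.873

1.873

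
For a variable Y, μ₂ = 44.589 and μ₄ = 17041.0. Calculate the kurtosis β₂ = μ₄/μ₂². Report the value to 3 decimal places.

μ₂² = 44.589² = 1988.17892
μ₄/μ₂² = 17041.0 / 1988.17892 = 8.57116
β₂ ≈ 8.571

8.571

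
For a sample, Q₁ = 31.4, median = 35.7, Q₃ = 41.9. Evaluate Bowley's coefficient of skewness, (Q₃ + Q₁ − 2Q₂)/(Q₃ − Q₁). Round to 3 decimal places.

numerator: Q₃ + Q₁ − 2Q₂ = 41.9 + 31.4 − 2×35.7 = 1.9000
denominator: Q₃ − Q₁ = 41.9 − 31.4 = 10.5000
Bowley skewness = 1.9000 / 10.5000 ≈ 0.181

0.181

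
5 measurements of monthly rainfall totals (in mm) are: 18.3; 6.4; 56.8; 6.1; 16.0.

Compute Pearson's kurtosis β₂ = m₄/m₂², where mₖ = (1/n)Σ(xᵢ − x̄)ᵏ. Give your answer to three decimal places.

x̄ = 20.7200
Σ(xᵢ − x̄)² = 1748.7080 ⇒ m₂ = 349.74160
Σ(xᵢ − x̄)⁴ = 1782863.6411 ⇒ m₄ = 356572.72822
m₂² = 122319.18677
β₂ = m₄/m₂² = 356572.72822 / 122319.18677 ≈ 2.915

2.915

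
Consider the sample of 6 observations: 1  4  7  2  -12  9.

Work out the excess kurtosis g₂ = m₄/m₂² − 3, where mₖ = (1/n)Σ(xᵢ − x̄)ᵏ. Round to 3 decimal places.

x̄ = 1.8333
Σ(xᵢ − x̄)² = 274.8333 ⇒ m₂ = 45.80556
Σ(xᵢ − x̄)⁴ = 39992.1528 ⇒ m₄ = 6665.35880
m₂² = 2098.14892
g₂ = m₄/m₂² − 3 = 3.17678 − 3 ≈ 0.177

0.177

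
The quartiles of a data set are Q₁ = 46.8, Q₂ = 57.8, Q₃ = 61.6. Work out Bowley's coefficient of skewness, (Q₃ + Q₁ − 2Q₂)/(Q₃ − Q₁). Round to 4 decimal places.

numerator: Q₃ + Q₁ − 2Q₂ = 61.6 + 46.8 − 2×57.8 = -7.2000
denominator: Q₃ − Q₁ = 61.6 − 46.8 = 14.8000
Bowley skewness = -7.2000 / 14.8000 ≈ -0.4865

-0.4865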